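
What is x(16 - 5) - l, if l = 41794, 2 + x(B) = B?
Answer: -41785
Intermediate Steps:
x(B) = -2 + B
x(16 - 5) - l = (-2 + (16 - 5)) - 1*41794 = (-2 + 11) - 41794 = 9 - 41794 = -41785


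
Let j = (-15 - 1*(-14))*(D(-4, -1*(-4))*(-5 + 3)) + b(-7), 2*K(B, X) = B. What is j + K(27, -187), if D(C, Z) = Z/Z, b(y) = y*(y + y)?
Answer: 227/2 ≈ 113.50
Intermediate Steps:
K(B, X) = B/2
b(y) = 2*y² (b(y) = y*(2*y) = 2*y²)
D(C, Z) = 1
j = 100 (j = (-15 - 1*(-14))*(1*(-5 + 3)) + 2*(-7)² = (-15 + 14)*(1*(-2)) + 2*49 = -1*(-2) + 98 = 2 + 98 = 100)
j + K(27, -187) = 100 + (½)*27 = 100 + 27/2 = 227/2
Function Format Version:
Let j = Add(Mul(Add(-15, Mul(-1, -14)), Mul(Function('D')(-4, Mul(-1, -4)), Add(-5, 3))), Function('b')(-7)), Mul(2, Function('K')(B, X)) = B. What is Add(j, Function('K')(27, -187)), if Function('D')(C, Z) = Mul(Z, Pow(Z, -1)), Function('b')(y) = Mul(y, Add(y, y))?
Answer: Rational(227, 2) ≈ 113.50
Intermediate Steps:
Function('K')(B, X) = Mul(Rational(1, 2), B)
Function('b')(y) = Mul(2, Pow(y, 2)) (Function('b')(y) = Mul(y, Mul(2, y)) = Mul(2, Pow(y, 2)))
Function('D')(C, Z) = 1
j = 100 (j = Add(Mul(Add(-15, Mul(-1, -14)), Mul(1, Add(-5, 3))), Mul(2, Pow(-7, 2))) = Add(Mul(Add(-15, 14), Mul(1, -2)), Mul(2, 49)) = Add(Mul(-1, -2), 98) = Add(2, 98) = 100)
Add(j, Function('K')(27, -187)) = Add(100, Mul(Rational(1, 2), 27)) = Add(100, Rational(27, 2)) = Rational(227, 2)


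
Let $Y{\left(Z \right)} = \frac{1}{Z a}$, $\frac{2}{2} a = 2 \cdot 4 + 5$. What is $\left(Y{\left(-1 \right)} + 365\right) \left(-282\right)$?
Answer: $- \frac{1337808}{13} \approx -1.0291 \cdot 10^{5}$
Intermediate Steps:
$a = 13$ ($a = 2 \cdot 4 + 5 = 8 + 5 = 13$)
$Y{\left(Z \right)} = \frac{1}{13 Z}$ ($Y{\left(Z \right)} = \frac{1}{Z 13} = \frac{1}{Z} \frac{1}{13} = \frac{1}{13 Z}$)
$\left(Y{\left(-1 \right)} + 365\right) \left(-282\right) = \left(\frac{1}{13 \left(-1\right)} + 365\right) \left(-282\right) = \left(\frac{1}{13} \left(-1\right) + 365\right) \left(-282\right) = \left(- \frac{1}{13} + 365\right) \left(-282\right) = \frac{4744}{13} \left(-282\right) = - \frac{1337808}{13}$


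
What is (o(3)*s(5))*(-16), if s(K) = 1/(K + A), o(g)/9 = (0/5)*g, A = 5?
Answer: 0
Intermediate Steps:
o(g) = 0 (o(g) = 9*((0/5)*g) = 9*(((1/5)*0)*g) = 9*(0*g) = 9*0 = 0)
s(K) = 1/(5 + K) (s(K) = 1/(K + 5) = 1/(5 + K))
(o(3)*s(5))*(-16) = (0/(5 + 5))*(-16) = (0/10)*(-16) = (0*(1/10))*(-16) = 0*(-16) = 0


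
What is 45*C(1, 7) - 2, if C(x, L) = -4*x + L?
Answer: 133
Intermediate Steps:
C(x, L) = L - 4*x
45*C(1, 7) - 2 = 45*(7 - 4*1) - 2 = 45*(7 - 4) - 2 = 45*3 - 2 = 135 - 2 = 133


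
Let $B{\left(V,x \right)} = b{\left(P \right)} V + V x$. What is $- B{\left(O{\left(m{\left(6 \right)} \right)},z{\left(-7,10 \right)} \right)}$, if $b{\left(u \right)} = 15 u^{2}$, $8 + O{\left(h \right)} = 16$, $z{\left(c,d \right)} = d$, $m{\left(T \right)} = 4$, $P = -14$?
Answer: $-23600$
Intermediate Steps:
$O{\left(h \right)} = 8$ ($O{\left(h \right)} = -8 + 16 = 8$)
$B{\left(V,x \right)} = 2940 V + V x$ ($B{\left(V,x \right)} = 15 \left(-14\right)^{2} V + V x = 15 \cdot 196 V + V x = 2940 V + V x$)
$- B{\left(O{\left(m{\left(6 \right)} \right)},z{\left(-7,10 \right)} \right)} = - 8 \left(2940 + 10\right) = - 8 \cdot 2950 = \left(-1\right) 23600 = -23600$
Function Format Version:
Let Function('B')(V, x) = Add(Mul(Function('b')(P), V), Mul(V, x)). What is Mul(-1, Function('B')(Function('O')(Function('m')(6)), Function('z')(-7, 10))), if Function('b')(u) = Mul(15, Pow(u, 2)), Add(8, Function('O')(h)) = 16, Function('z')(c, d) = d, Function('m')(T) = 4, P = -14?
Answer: -23600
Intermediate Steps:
Function('O')(h) = 8 (Function('O')(h) = Add(-8, 16) = 8)
Function('B')(V, x) = Add(Mul(2940, V), Mul(V, x)) (Function('B')(V, x) = Add(Mul(Mul(15, Pow(-14, 2)), V), Mul(V, x)) = Add(Mul(Mul(15, 196), V), Mul(V, x)) = Add(Mul(2940, V), Mul(V, x)))
Mul(-1, Function('B')(Function('O')(Function('m')(6)), Function('z')(-7, 10))) = Mul(-1, Mul(8, Add(2940, 10))) = Mul(-1, Mul(8, 2950)) = Mul(-1, 23600) = -23600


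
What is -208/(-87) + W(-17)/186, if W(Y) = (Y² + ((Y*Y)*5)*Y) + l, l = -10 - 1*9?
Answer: -230553/1798 ≈ -128.23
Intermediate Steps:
l = -19 (l = -10 - 9 = -19)
W(Y) = -19 + Y² + 5*Y³ (W(Y) = (Y² + ((Y*Y)*5)*Y) - 19 = (Y² + (Y²*5)*Y) - 19 = (Y² + (5*Y²)*Y) - 19 = (Y² + 5*Y³) - 19 = -19 + Y² + 5*Y³)
-208/(-87) + W(-17)/186 = -208/(-87) + (-19 + (-17)² + 5*(-17)³)/186 = -208*(-1/87) + (-19 + 289 + 5*(-4913))*(1/186) = 208/87 + (-19 + 289 - 24565)*(1/186) = 208/87 - 24295*1/186 = 208/87 - 24295/186 = -230553/1798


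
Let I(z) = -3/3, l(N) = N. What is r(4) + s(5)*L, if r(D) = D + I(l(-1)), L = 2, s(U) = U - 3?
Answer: 7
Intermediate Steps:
I(z) = -1 (I(z) = -3*1/3 = -1)
s(U) = -3 + U
r(D) = -1 + D (r(D) = D - 1 = -1 + D)
r(4) + s(5)*L = (-1 + 4) + (-3 + 5)*2 = 3 + 2*2 = 3 + 4 = 7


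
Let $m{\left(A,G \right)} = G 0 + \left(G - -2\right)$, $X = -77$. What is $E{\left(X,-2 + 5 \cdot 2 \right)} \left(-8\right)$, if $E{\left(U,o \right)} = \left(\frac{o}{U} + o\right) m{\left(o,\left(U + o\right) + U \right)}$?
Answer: $\frac{700416}{77} \approx 9096.3$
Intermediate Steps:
$m{\left(A,G \right)} = 2 + G$ ($m{\left(A,G \right)} = 0 + \left(G + 2\right) = 0 + \left(2 + G\right) = 2 + G$)
$E{\left(U,o \right)} = \left(o + \frac{o}{U}\right) \left(2 + o + 2 U\right)$ ($E{\left(U,o \right)} = \left(\frac{o}{U} + o\right) \left(2 + \left(\left(U + o\right) + U\right)\right) = \left(o + \frac{o}{U}\right) \left(2 + \left(o + 2 U\right)\right) = \left(o + \frac{o}{U}\right) \left(2 + o + 2 U\right)$)
$E{\left(X,-2 + 5 \cdot 2 \right)} \left(-8\right) = \frac{\left(-2 + 5 \cdot 2\right) \left(1 - 77\right) \left(2 + \left(-2 + 5 \cdot 2\right) + 2 \left(-77\right)\right)}{-77} \left(-8\right) = \left(-2 + 10\right) \left(- \frac{1}{77}\right) \left(-76\right) \left(2 + \left(-2 + 10\right) - 154\right) \left(-8\right) = 8 \left(- \frac{1}{77}\right) \left(-76\right) \left(2 + 8 - 154\right) \left(-8\right) = 8 \left(- \frac{1}{77}\right) \left(-76\right) \left(-144\right) \left(-8\right) = \left(- \frac{87552}{77}\right) \left(-8\right) = \frac{700416}{77}$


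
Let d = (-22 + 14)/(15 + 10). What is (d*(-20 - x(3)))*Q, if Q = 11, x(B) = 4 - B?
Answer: 1848/25 ≈ 73.920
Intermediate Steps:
d = -8/25 ≈ -0.32000
(d*(-20 - x(3)))*Q = -8*(-20 - (4 - 1*3))/25*11 = -8*(-20 - (4 - 3))/25*11 = -8*(-20 - 1*1)/25*11 = -8*(-20 - 1)/25*11 = -8/25*(-21)*11 = (168/25)*11 = 1848/25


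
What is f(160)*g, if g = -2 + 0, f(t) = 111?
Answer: -222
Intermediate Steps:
g = -2
f(160)*g = 111*(-2) = -222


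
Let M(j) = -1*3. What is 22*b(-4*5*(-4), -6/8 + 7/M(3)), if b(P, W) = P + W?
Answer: 10153/6 ≈ 1692.2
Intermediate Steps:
M(j) = -3
22*b(-4*5*(-4), -6/8 + 7/M(3)) = 22*(-4*5*(-4) + (-6/8 + 7/(-3))) = 22*(-20*(-4) + (-6*⅛ + 7*(-⅓))) = 22*(80 + (-¾ - 7/3)) = 22*(80 - 37/12) = 22*(923/12) = 10153/6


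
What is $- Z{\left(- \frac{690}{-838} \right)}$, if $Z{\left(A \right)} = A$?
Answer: $- \frac{345}{419} \approx -0.82339$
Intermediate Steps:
$- Z{\left(- \frac{690}{-838} \right)} = - \frac{-690}{-838} = - \frac{\left(-690\right) \left(-1\right)}{838} = \left(-1\right) \frac{345}{419} = - \frac{345}{419}$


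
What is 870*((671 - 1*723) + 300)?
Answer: 215760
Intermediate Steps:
870*((671 - 1*723) + 300) = 870*((671 - 723) + 300) = 870*(-52 + 300) = 870*248 = 215760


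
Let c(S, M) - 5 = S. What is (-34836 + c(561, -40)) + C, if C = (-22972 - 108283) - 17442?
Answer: -182967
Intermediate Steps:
C = -148697 (C = -131255 - 17442 = -148697)
c(S, M) = 5 + S
(-34836 + c(561, -40)) + C = (-34836 + (5 + 561)) - 148697 = (-34836 + 566) - 148697 = -34270 - 148697 = -182967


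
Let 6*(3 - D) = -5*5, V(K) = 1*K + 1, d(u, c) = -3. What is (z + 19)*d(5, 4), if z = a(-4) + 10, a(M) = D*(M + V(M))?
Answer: 127/2 ≈ 63.500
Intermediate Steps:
V(K) = 1 + K (V(K) = K + 1 = 1 + K)
D = 43/6 (D = 3 - (-5)*5/6 = 3 - 1/6*(-25) = 3 + 25/6 = 43/6 ≈ 7.1667)
a(M) = 43/6 + 43*M/3 (a(M) = 43*(M + (1 + M))/6 = 43*(1 + 2*M)/6 = 43/6 + 43*M/3)
z = -241/6 (z = (43/6 + (43/3)*(-4)) + 10 = (43/6 - 172/3) + 10 = -301/6 + 10 = -241/6 ≈ -40.167)
(z + 19)*d(5, 4) = (-241/6 + 19)*(-3) = -127/6*(-3) = 127/2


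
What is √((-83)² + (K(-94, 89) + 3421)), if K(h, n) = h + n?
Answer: 3*√1145 ≈ 101.51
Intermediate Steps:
√((-83)² + (K(-94, 89) + 3421)) = √((-83)² + ((-94 + 89) + 3421)) = √(6889 + (-5 + 3421)) = √(6889 + 3416) = √10305 = 3*√1145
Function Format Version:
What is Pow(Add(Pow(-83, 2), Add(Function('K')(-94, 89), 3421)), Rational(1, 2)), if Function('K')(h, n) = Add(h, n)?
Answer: Mul(3, Pow(1145, Rational(1, 2))) ≈ 101.51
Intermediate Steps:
Pow(Add(Pow(-83, 2), Add(Function('K')(-94, 89), 3421)), Rational(1, 2)) = Pow(Add(Pow(-83, 2), Add(Add(-94, 89), 3421)), Rational(1, 2)) = Pow(Add(6889, Add(-5, 3421)), Rational(1, 2)) = Pow(Add(6889, 3416), Rational(1, 2)) = Pow(10305, Rational(1, 2)) = Mul(3, Pow(1145, Rational(1, 2)))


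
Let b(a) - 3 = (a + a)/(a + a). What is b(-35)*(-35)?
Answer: -140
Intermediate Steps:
b(a) = 4 (b(a) = 3 + (a + a)/(a + a) = 3 + (2*a)/((2*a)) = 3 + (2*a)*(1/(2*a)) = 3 + 1 = 4)
b(-35)*(-35) = 4*(-35) = -140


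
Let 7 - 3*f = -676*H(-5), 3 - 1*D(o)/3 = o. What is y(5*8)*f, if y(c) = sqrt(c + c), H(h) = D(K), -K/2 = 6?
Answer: 121708*sqrt(5)/3 ≈ 90716.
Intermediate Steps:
K = -12 (K = -2*6 = -12)
D(o) = 9 - 3*o
H(h) = 45 (H(h) = 9 - 3*(-12) = 9 + 36 = 45)
f = 30427/3 (f = 7/3 - (-676)*45/3 = 7/3 - 1/3*(-30420) = 7/3 + 10140 = 30427/3 ≈ 10142.)
y(c) = sqrt(2)*sqrt(c) (y(c) = sqrt(2*c) = sqrt(2)*sqrt(c))
y(5*8)*f = (sqrt(2)*sqrt(5*8))*(30427/3) = (sqrt(2)*sqrt(40))*(30427/3) = (sqrt(2)*(2*sqrt(10)))*(30427/3) = (4*sqrt(5))*(30427/3) = 121708*sqrt(5)/3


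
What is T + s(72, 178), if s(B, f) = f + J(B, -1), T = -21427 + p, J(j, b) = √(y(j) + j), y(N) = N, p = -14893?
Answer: -36130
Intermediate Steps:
J(j, b) = √2*√j (J(j, b) = √(j + j) = √(2*j) = √2*√j)
T = -36320 (T = -21427 - 14893 = -36320)
s(B, f) = f + √2*√B
T + s(72, 178) = -36320 + (178 + √2*√72) = -36320 + (178 + √2*(6*√2)) = -36320 + (178 + 12) = -36320 + 190 = -36130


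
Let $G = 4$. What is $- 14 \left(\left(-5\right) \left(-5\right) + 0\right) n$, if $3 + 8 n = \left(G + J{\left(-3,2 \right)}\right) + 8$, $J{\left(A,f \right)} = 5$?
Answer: $- \frac{1225}{2} \approx -612.5$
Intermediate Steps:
$n = \frac{7}{4}$ ($n = - \frac{3}{8} + \frac{\left(4 + 5\right) + 8}{8} = - \frac{3}{8} + \frac{9 + 8}{8} = - \frac{3}{8} + \frac{1}{8} \cdot 17 = - \frac{3}{8} + \frac{17}{8} = \frac{7}{4} \approx 1.75$)
$- 14 \left(\left(-5\right) \left(-5\right) + 0\right) n = - 14 \left(\left(-5\right) \left(-5\right) + 0\right) \frac{7}{4} = - 14 \left(25 + 0\right) \frac{7}{4} = \left(-14\right) 25 \cdot \frac{7}{4} = \left(-350\right) \frac{7}{4} = - \frac{1225}{2}$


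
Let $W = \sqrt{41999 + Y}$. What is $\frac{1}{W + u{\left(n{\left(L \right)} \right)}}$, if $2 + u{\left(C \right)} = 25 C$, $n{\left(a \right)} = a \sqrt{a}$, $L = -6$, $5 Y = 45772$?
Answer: $\frac{5}{-10 + \sqrt{1278835} - 750 i \sqrt{6}} \approx 0.0012101 + 0.0019834 i$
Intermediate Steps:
$Y = \frac{45772}{5}$ ($Y = \frac{1}{5} \cdot 45772 = \frac{45772}{5} \approx 9154.4$)
$W = \frac{\sqrt{1278835}}{5}$ ($W = \sqrt{41999 + \frac{45772}{5}} = \sqrt{\frac{255767}{5}} = \frac{\sqrt{1278835}}{5} \approx 226.17$)
$n{\left(a \right)} = a^{\frac{3}{2}}$
$u{\left(C \right)} = -2 + 25 C$
$\frac{1}{W + u{\left(n{\left(L \right)} \right)}} = \frac{1}{\frac{\sqrt{1278835}}{5} - \left(2 - 25 \left(-6\right)^{\frac{3}{2}}\right)} = \frac{1}{\frac{\sqrt{1278835}}{5} - \left(2 - 25 \left(- 6 i \sqrt{6}\right)\right)} = \frac{1}{\frac{\sqrt{1278835}}{5} - \left(2 + 150 i \sqrt{6}\right)} = \frac{1}{-2 + \frac{\sqrt{1278835}}{5} - 150 i \sqrt{6}}$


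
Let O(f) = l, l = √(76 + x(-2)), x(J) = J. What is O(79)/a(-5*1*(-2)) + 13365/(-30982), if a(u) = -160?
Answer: -13365/30982 - √74/160 ≈ -0.48514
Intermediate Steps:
l = √74 (l = √(76 - 2) = √74 ≈ 8.6023)
O(f) = √74
O(79)/a(-5*1*(-2)) + 13365/(-30982) = √74/(-160) + 13365/(-30982) = √74*(-1/160) + 13365*(-1/30982) = -√74/160 - 13365/30982 = -13365/30982 - √74/160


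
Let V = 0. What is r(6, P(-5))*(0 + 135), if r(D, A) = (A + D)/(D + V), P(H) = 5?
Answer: 495/2 ≈ 247.50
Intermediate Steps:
r(D, A) = (A + D)/D (r(D, A) = (A + D)/(D + 0) = (A + D)/D)
r(6, P(-5))*(0 + 135) = ((5 + 6)/6)*(0 + 135) = ((⅙)*11)*135 = (11/6)*135 = 495/2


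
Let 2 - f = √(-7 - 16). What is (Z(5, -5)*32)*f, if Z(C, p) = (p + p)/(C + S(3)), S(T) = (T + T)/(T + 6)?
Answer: -1920/17 + 960*I*√23/17 ≈ -112.94 + 270.82*I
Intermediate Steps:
S(T) = 2*T/(6 + T) (S(T) = (2*T)/(6 + T) = 2*T/(6 + T))
Z(C, p) = 2*p/(⅔ + C) (Z(C, p) = (p + p)/(C + 2*3/(6 + 3)) = (2*p)/(C + 2*3/9) = (2*p)/(C + 2*3*(⅑)) = (2*p)/(C + ⅔) = (2*p)/(⅔ + C) = 2*p/(⅔ + C))
f = 2 - I*√23 (f = 2 - √(-7 - 16) = 2 - √(-23) = 2 - I*√23 ≈ 2.0 - 4.7958*I)
(Z(5, -5)*32)*f = ((6*(-5)/(2 + 3*5))*32)*(2 - I*√23) = ((6*(-5)/(2 + 15))*32)*(2 - I*√23) = ((6*(-5)/17)*32)*(2 - I*√23) = ((6*(-5)*(1/17))*32)*(2 - I*√23) = (-30/17*32)*(2 - I*√23) = -960*(2 - I*√23)/17 = -1920/17 + 960*I*√23/17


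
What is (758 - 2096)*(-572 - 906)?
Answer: 1977564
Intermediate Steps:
(758 - 2096)*(-572 - 906) = -1338*(-1478) = 1977564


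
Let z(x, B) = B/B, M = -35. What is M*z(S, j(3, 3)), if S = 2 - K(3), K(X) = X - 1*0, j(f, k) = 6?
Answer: -35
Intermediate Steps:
K(X) = X (K(X) = X + 0 = X)
S = -1 (S = 2 - 1*3 = 2 - 3 = -1)
z(x, B) = 1
M*z(S, j(3, 3)) = -35*1 = -35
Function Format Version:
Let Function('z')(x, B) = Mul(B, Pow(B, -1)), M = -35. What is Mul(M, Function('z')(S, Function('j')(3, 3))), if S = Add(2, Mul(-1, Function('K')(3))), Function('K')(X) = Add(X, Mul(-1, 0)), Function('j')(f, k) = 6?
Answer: -35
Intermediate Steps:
Function('K')(X) = X (Function('K')(X) = Add(X, 0) = X)
S = -1 (S = Add(2, Mul(-1, 3)) = Add(2, -3) = -1)
Function('z')(x, B) = 1
Mul(M, Function('z')(S, Function('j')(3, 3))) = Mul(-35, 1) = -35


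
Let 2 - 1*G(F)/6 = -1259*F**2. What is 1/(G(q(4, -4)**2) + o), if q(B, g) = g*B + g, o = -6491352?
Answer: 1/1202148660 ≈ 8.3184e-10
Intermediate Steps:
q(B, g) = g + B*g (q(B, g) = B*g + g = g + B*g)
G(F) = 12 + 7554*F**2 (G(F) = 12 - (-7554)*F**2 = 12 + 7554*F**2)
1/(G(q(4, -4)**2) + o) = 1/((12 + 7554*((-4*(1 + 4))**2)**2) - 6491352) = 1/((12 + 7554*((-4*5)**2)**2) - 6491352) = 1/((12 + 7554*((-20)**2)**2) - 6491352) = 1/((12 + 7554*400**2) - 6491352) = 1/((12 + 7554*160000) - 6491352) = 1/((12 + 1208640000) - 6491352) = 1/(1208640012 - 6491352) = 1/1202148660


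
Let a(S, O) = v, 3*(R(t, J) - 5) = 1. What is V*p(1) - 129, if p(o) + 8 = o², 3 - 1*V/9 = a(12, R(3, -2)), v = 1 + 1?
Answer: -192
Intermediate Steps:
R(t, J) = 16/3 (R(t, J) = 5 + (⅓)*1 = 5 + ⅓ = 16/3)
v = 2
a(S, O) = 2
V = 9 (V = 27 - 9*2 = 27 - 18 = 9)
p(o) = -8 + o²
V*p(1) - 129 = 9*(-8 + 1²) - 129 = 9*(-8 + 1) - 129 = 9*(-7) - 129 = -63 - 129 = -192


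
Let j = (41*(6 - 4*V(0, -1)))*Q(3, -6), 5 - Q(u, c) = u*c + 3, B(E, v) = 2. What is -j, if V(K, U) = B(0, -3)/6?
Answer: -11480/3 ≈ -3826.7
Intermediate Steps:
Q(u, c) = 2 - c*u (Q(u, c) = 5 - (u*c + 3) = 5 - (c*u + 3) = 5 - (3 + c*u) = 5 + (-3 - c*u) = 2 - c*u)
V(K, U) = ⅓ (V(K, U) = 2/6 = 2*(⅙) = ⅓)
j = 11480/3 (j = (41*(6 - 4*⅓))*(2 - 1*(-6)*3) = (41*(6 - 4/3))*(2 + 18) = (41*(14/3))*20 = (574/3)*20 = 11480/3 ≈ 3826.7)
-j = -1*11480/3 = -11480/3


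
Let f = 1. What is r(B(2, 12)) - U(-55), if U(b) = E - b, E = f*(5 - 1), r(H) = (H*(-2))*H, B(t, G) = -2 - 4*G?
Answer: -5059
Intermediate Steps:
r(H) = -2*H² (r(H) = (-2*H)*H = -2*H²)
E = 4 (E = 1*(5 - 1) = 1*4 = 4)
U(b) = 4 - b
r(B(2, 12)) - U(-55) = -2*(-2 - 4*12)² - (4 - 1*(-55)) = -2*(-2 - 48)² - (4 + 55) = -2*(-50)² - 1*59 = -2*2500 - 59 = -5000 - 59 = -5059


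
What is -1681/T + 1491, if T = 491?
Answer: 730400/491 ≈ 1487.6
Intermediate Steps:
-1681/T + 1491 = -1681/491 + 1491 = 730400/491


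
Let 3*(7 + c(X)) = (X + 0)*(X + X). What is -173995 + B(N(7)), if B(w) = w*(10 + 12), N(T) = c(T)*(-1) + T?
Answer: -523217/3 ≈ -1.7441e+5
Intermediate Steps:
c(X) = -7 + 2*X²/3 (c(X) = -7 + ((X + 0)*(X + X))/3 = -7 + (X*(2*X))/3 = -7 + (2*X²)/3 = -7 + 2*X²/3)
N(T) = 7 + T - 2*T²/3 (N(T) = (-7 + 2*T²/3)*(-1) + T = (7 - 2*T²/3) + T = 7 + T - 2*T²/3)
B(w) = 22*w (B(w) = w*22 = 22*w)
-173995 + B(N(7)) = -173995 + 22*(7 + 7 - ⅔*7²) = -173995 + 22*(7 + 7 - ⅔*49) = -173995 + 22*(7 + 7 - 98/3) = -173995 + 22*(-56/3) = -173995 - 1232/3 = -523217/3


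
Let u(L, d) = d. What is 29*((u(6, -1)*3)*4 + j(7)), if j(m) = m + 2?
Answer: -87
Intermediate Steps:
j(m) = 2 + m
29*((u(6, -1)*3)*4 + j(7)) = 29*(-1*3*4 + (2 + 7)) = 29*(-3*4 + 9) = 29*(-12 + 9) = 29*(-3) = -87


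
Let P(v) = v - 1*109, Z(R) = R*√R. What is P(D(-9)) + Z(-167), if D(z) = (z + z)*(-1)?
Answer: -91 - 167*I*√167 ≈ -91.0 - 2158.1*I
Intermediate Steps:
D(z) = -2*z (D(z) = (2*z)*(-1) = -2*z)
Z(R) = R^(3/2)
P(v) = -109 + v (P(v) = v - 109 = -109 + v)
P(D(-9)) + Z(-167) = (-109 - 2*(-9)) + (-167)^(3/2) = (-109 + 18) - 167*I*√167 = -91 - 167*I*√167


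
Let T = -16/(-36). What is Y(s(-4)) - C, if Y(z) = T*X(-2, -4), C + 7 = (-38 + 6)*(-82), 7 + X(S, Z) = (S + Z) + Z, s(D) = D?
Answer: -23621/9 ≈ -2624.6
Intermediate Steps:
X(S, Z) = -7 + S + 2*Z (X(S, Z) = -7 + ((S + Z) + Z) = -7 + (S + 2*Z) = -7 + S + 2*Z)
T = 4/9 (T = -16*(-1/36) = 4/9 ≈ 0.44444)
C = 2617 (C = -7 + (-38 + 6)*(-82) = -7 - 32*(-82) = -7 + 2624 = 2617)
Y(z) = -68/9 (Y(z) = 4*(-7 - 2 + 2*(-4))/9 = 4*(-7 - 2 - 8)/9 = (4/9)*(-17) = -68/9)
Y(s(-4)) - C = -68/9 - 1*2617 = -68/9 - 2617 = -23621/9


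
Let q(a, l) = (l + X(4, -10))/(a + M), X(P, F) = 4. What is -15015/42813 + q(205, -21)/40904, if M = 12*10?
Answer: -66535711607/189715819800 ≈ -0.35071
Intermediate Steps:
M = 120
q(a, l) = (4 + l)/(120 + a) (q(a, l) = (l + 4)/(a + 120) = (4 + l)/(120 + a))
-15015/42813 + q(205, -21)/40904 = -15015/42813 + ((4 - 21)/(120 + 205))/40904 = -15015*1/42813 + (-17/325)*(1/40904) = -5005/14271 + ((1/325)*(-17))*(1/40904) = -5005/14271 - 17/325*1/40904 = -5005/14271 - 17/13293800 = -66535711607/189715819800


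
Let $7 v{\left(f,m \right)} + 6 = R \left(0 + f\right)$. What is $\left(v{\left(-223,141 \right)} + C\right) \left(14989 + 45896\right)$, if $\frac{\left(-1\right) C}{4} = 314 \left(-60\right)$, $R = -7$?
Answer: $\frac{32212731375}{7} \approx 4.6018 \cdot 10^{9}$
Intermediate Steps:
$v{\left(f,m \right)} = - \frac{6}{7} - f$ ($v{\left(f,m \right)} = - \frac{6}{7} + \frac{\left(-7\right) \left(0 + f\right)}{7} = - \frac{6}{7} + \frac{\left(-7\right) f}{7} = - \frac{6}{7} - f$)
$C = 75360$ ($C = - 4 \cdot 314 \left(-60\right) = \left(-4\right) \left(-18840\right) = 75360$)
$\left(v{\left(-223,141 \right)} + C\right) \left(14989 + 45896\right) = \left(\left(- \frac{6}{7} - -223\right) + 75360\right) \left(14989 + 45896\right) = \left(\left(- \frac{6}{7} + 223\right) + 75360\right) 60885 = \left(\frac{1555}{7} + 75360\right) 60885 = \frac{529075}{7} \cdot 60885 = \frac{32212731375}{7}$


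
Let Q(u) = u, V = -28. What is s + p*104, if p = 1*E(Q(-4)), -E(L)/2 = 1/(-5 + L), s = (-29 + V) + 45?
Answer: 100/9 ≈ 11.111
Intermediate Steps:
s = -12 (s = (-29 - 28) + 45 = -57 + 45 = -12)
E(L) = -2/(-5 + L)
p = 2/9 (p = 1*(-2/(-5 - 4)) = 1*(-2/(-9)) = 1*(-2*(-1/9)) = 1*(2/9) = 2/9 ≈ 0.22222)
s + p*104 = -12 + (2/9)*104 = -12 + 208/9 = 100/9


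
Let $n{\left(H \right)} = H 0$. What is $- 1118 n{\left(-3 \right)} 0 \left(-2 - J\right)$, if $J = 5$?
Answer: $0$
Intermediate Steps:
$n{\left(H \right)} = 0$
$- 1118 n{\left(-3 \right)} 0 \left(-2 - J\right) = - 1118 \cdot 0 \cdot 0 \left(-2 - 5\right) = - 1118 \cdot 0 \left(-2 - 5\right) = - 1118 \cdot 0 \left(-7\right) = \left(-1118\right) 0 = 0$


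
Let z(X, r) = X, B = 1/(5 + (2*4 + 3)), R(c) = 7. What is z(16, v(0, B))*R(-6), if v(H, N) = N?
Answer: 112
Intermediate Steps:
B = 1/16 (B = 1/(5 + (8 + 3)) = 1/(5 + 11) = 1/16 ≈ 0.062500)
z(16, v(0, B))*R(-6) = 16*7 = 112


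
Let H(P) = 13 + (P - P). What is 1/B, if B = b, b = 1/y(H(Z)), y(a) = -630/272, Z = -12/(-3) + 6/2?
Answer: -315/136 ≈ -2.3162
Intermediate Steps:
Z = 7 (Z = -12*(-⅓) + 6*(½) = 4 + 3 = 7)
H(P) = 13 (H(P) = 13 + 0 = 13)
y(a) = -315/136 (y(a) = -630*1/272 = -315/136)
b = -136/315 (b = 1/(-315/136) = -136/315 ≈ -0.43175)
B = -136/315 ≈ -0.43175
1/B = 1/(-136/315) = -315/136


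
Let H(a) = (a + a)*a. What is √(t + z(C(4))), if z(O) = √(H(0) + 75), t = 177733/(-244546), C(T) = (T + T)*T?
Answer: √(-43463894218 + 299013730580*√3)/244546 ≈ 2.8166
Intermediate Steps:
C(T) = 2*T² (C(T) = (2*T)*T = 2*T²)
H(a) = 2*a² (H(a) = (2*a)*a = 2*a²)
t = -177733/244546 (t = 177733*(-1/244546) = -177733/244546 ≈ -0.72679)
z(O) = 5*√3 (z(O) = √(2*0² + 75) = √(2*0 + 75) = √(0 + 75) = √75 = 5*√3)
√(t + z(C(4))) = √(-177733/244546 + 5*√3)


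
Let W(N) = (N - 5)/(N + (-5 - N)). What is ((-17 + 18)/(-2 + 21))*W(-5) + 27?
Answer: 515/19 ≈ 27.105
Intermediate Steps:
W(N) = 1 - N/5 (W(N) = (-5 + N)/(-5) = (-5 + N)*(-⅕) = 1 - N/5)
((-17 + 18)/(-2 + 21))*W(-5) + 27 = ((-17 + 18)/(-2 + 21))*(1 - ⅕*(-5)) + 27 = (1/19)*(1 + 1) + 27 = (1*(1/19))*2 + 27 = (1/19)*2 + 27 = 2/19 + 27 = 515/19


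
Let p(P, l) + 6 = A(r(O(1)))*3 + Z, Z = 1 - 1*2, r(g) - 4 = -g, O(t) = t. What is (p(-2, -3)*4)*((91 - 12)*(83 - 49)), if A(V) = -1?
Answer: -107440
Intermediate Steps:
r(g) = 4 - g
Z = -1 (Z = 1 - 2 = -1)
p(P, l) = -10 (p(P, l) = -6 + (-1*3 - 1) = -6 + (-3 - 1) = -6 - 4 = -10)
(p(-2, -3)*4)*((91 - 12)*(83 - 49)) = (-10*4)*((91 - 12)*(83 - 49)) = -3160*34 = -40*2686 = -107440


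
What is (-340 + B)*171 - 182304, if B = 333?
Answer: -183501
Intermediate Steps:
(-340 + B)*171 - 182304 = (-340 + 333)*171 - 182304 = -7*171 - 182304 = -1197 - 182304 = -183501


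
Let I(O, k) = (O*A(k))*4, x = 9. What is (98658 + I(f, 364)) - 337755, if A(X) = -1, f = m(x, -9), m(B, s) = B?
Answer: -239133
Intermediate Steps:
f = 9
I(O, k) = -4*O (I(O, k) = (O*(-1))*4 = -O*4 = -4*O)
(98658 + I(f, 364)) - 337755 = (98658 - 4*9) - 337755 = (98658 - 36) - 337755 = 98622 - 337755 = -239133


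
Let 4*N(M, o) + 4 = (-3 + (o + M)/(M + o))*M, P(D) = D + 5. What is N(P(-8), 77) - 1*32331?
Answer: -64661/2 ≈ -32331.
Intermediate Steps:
P(D) = 5 + D
N(M, o) = -1 - M/2 (N(M, o) = -1 + ((-3 + (o + M)/(M + o))*M)/4 = -1 + ((-3 + (M + o)/(M + o))*M)/4 = -1 + ((-3 + 1)*M)/4 = -1 + (-2*M)/4 = -1 - M/2)
N(P(-8), 77) - 1*32331 = (-1 - (5 - 8)/2) - 1*32331 = (-1 - ½*(-3)) - 32331 = (-1 + 3/2) - 32331 = ½ - 32331 = -64661/2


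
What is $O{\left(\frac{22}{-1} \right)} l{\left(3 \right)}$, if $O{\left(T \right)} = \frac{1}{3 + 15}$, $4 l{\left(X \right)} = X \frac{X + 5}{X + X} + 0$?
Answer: $\frac{1}{18} \approx 0.055556$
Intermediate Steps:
$l{\left(X \right)} = \frac{5}{8} + \frac{X}{8}$ ($l{\left(X \right)} = \frac{X \frac{X + 5}{X + X} + 0}{4} = \frac{X \frac{5 + X}{2 X} + 0}{4} = \frac{\left(\frac{5}{2} + \frac{X}{2}\right) + 0}{4} = \frac{\frac{5}{2} + \frac{X}{2}}{4} = \frac{5}{8} + \frac{X}{8}$)
$O{\left(T \right)} = \frac{1}{18}$
$O{\left(\frac{22}{-1} \right)} l{\left(3 \right)} = \frac{\frac{5}{8} + \frac{1}{8} \cdot 3}{18} = \frac{\frac{5}{8} + \frac{3}{8}}{18} = \frac{1}{18} \cdot 1 = \frac{1}{18}$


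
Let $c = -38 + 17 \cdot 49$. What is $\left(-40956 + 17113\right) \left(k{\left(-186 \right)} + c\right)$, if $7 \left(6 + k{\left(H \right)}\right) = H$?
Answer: $- \frac{127250091}{7} \approx -1.8179 \cdot 10^{7}$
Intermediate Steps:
$c = 795$ ($c = -38 + 833 = 795$)
$k{\left(H \right)} = -6 + \frac{H}{7}$
$\left(-40956 + 17113\right) \left(k{\left(-186 \right)} + c\right) = \left(-40956 + 17113\right) \left(\left(-6 + \frac{1}{7} \left(-186\right)\right) + 795\right) = - 23843 \left(\left(-6 - \frac{186}{7}\right) + 795\right) = - 23843 \left(- \frac{228}{7} + 795\right) = \left(-23843\right) \frac{5337}{7} = - \frac{127250091}{7}$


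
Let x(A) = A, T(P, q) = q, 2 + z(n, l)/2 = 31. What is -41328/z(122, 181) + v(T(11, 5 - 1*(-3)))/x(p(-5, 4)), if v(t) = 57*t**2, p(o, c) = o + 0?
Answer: -209112/145 ≈ -1442.2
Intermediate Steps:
z(n, l) = 58 (z(n, l) = -4 + 2*31 = -4 + 62 = 58)
p(o, c) = o
-41328/z(122, 181) + v(T(11, 5 - 1*(-3)))/x(p(-5, 4)) = -41328/58 + (57*(5 - 1*(-3))**2)/(-5) = -41328*1/58 + (57*(5 + 3)**2)*(-1/5) = -20664/29 + (57*8**2)*(-1/5) = -20664/29 + (57*64)*(-1/5) = -20664/29 + 3648*(-1/5) = -20664/29 - 3648/5 = -209112/145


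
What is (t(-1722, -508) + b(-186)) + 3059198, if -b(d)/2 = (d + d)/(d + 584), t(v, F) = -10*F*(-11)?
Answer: 597660654/199 ≈ 3.0033e+6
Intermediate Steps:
t(v, F) = 110*F
b(d) = -4*d/(584 + d) (b(d) = -2*(d + d)/(d + 584) = -2*2*d/(584 + d) = -4*d/(584 + d))
(t(-1722, -508) + b(-186)) + 3059198 = (110*(-508) - 4*(-186)/(584 - 186)) + 3059198 = (-55880 - 4*(-186)/398) + 3059198 = (-55880 - 4*(-186)*1/398) + 3059198 = (-55880 + 372/199) + 3059198 = -11119748/199 + 3059198 = 597660654/199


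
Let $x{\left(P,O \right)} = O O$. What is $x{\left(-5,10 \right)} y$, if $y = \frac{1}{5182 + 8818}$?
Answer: $\frac{1}{140} \approx 0.0071429$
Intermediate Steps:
$x{\left(P,O \right)} = O^{2}$
$y = \frac{1}{14000} \approx 7.1429 \cdot 10^{-5}$
$x{\left(-5,10 \right)} y = 10^{2} \cdot \frac{1}{14000} = 100 \cdot \frac{1}{14000} = \frac{1}{140}$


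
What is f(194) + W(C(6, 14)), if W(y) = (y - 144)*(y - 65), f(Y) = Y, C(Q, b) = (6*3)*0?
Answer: 9554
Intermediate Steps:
C(Q, b) = 0 (C(Q, b) = 18*0 = 0)
W(y) = (-144 + y)*(-65 + y)
f(194) + W(C(6, 14)) = 194 + (9360 + 0² - 209*0) = 194 + (9360 + 0 + 0) = 194 + 9360 = 9554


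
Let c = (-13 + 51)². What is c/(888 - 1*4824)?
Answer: -361/984 ≈ -0.36687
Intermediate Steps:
c = 1444 (c = 38² = 1444)
c/(888 - 1*4824) = 1444/(888 - 1*4824) = 1444/(888 - 4824) = 1444/(-3936) = 1444*(-1/3936) = -361/984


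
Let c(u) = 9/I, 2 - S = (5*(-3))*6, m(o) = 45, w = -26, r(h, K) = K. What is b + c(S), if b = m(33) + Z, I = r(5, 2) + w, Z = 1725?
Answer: 14157/8 ≈ 1769.6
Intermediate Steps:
I = -24 (I = 2 - 26 = -24)
b = 1770 (b = 45 + 1725 = 1770)
S = 92 (S = 2 - 5*(-3)*6 = 2 - (-15)*6 = 2 - 1*(-90) = 2 + 90 = 92)
c(u) = -3/8 (c(u) = 9/(-24) = 9*(-1/24) = -3/8)
b + c(S) = 1770 - 3/8 = 14157/8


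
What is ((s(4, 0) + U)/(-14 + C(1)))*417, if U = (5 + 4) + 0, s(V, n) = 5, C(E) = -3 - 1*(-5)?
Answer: -973/2 ≈ -486.50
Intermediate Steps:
C(E) = 2 (C(E) = -3 + 5 = 2)
U = 9 (U = 9 + 0 = 9)
((s(4, 0) + U)/(-14 + C(1)))*417 = ((5 + 9)/(-14 + 2))*417 = (14/(-12))*417 = (14*(-1/12))*417 = -7/6*417 = -973/2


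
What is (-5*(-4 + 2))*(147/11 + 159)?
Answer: 18960/11 ≈ 1723.6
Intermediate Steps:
(-5*(-4 + 2))*(147/11 + 159) = (-5*(-2))*(147*(1/11) + 159) = 10*(147/11 + 159) = 10*(1896/11) = 18960/11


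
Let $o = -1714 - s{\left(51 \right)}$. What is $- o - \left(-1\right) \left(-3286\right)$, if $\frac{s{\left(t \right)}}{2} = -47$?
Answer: $-1666$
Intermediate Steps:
$s{\left(t \right)} = -94$ ($s{\left(t \right)} = 2 \left(-47\right) = -94$)
$o = -1620$ ($o = -1714 - -94 = -1714 + 94 = -1620$)
$- o - \left(-1\right) \left(-3286\right) = \left(-1\right) \left(-1620\right) - \left(-1\right) \left(-3286\right) = 1620 - 3286 = -1666$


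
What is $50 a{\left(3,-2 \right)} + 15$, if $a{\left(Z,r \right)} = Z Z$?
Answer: $465$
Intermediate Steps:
$a{\left(Z,r \right)} = Z^{2}$
$50 a{\left(3,-2 \right)} + 15 = 50 \cdot 3^{2} + 15 = 50 \cdot 9 + 15 = 450 + 15 = 465$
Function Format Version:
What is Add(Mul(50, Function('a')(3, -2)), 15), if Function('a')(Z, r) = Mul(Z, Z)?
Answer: 465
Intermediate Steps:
Function('a')(Z, r) = Pow(Z, 2)
Add(Mul(50, Function('a')(3, -2)), 15) = Add(Mul(50, Pow(3, 2)), 15) = Add(Mul(50, 9), 15) = Add(450, 15) = 465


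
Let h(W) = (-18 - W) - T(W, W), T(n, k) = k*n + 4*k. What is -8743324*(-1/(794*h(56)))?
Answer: -2185831/681649 ≈ -3.2067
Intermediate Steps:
T(n, k) = 4*k + k*n
h(W) = -18 - W - W*(4 + W) (h(W) = (-18 - W) - W*(4 + W) = -18 - W - W*(4 + W))
-8743324*(-1/(794*h(56))) = -8743324*(-1/(794*(-18 - 1*56 - 1*56*(4 + 56)))) = -8743324*(-1/(794*(-18 - 56 - 1*56*60))) = -8743324*(-1/(794*(-18 - 56 - 3360))) = -8743324/((-794*(-3434))) = -8743324/2726596 = -8743324*1/2726596 = -2185831/681649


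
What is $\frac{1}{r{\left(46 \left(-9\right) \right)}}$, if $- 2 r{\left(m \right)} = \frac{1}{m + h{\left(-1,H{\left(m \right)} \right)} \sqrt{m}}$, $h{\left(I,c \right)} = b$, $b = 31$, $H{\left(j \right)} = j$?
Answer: $828 - 186 i \sqrt{46} \approx 828.0 - 1261.5 i$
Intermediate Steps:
$h{\left(I,c \right)} = 31$
$r{\left(m \right)} = - \frac{1}{2 \left(m + 31 \sqrt{m}\right)}$
$\frac{1}{r{\left(46 \left(-9\right) \right)}} = \frac{1}{\left(-1\right) \frac{1}{2 \cdot 46 \left(-9\right) + 62 \sqrt{46 \left(-9\right)}}} = \frac{1}{\left(-1\right) \frac{1}{2 \left(-414\right) + 62 \sqrt{-414}}} = \frac{1}{\left(-1\right) \frac{1}{-828 + 62 \cdot 3 i \sqrt{46}}} = \frac{1}{\left(-1\right) \frac{1}{-828 + 186 i \sqrt{46}}} = 828 - 186 i \sqrt{46}$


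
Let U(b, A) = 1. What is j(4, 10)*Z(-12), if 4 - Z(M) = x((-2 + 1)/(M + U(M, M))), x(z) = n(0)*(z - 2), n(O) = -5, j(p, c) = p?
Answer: -244/11 ≈ -22.182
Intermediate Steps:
x(z) = 10 - 5*z (x(z) = -5*(z - 2) = -5*(-2 + z) = 10 - 5*z)
Z(M) = -6 - 5/(1 + M) (Z(M) = 4 - (10 - 5*(-2 + 1)/(M + 1)) = 4 - (10 - (-5)/(1 + M)) = 4 - (10 + 5/(1 + M)) = 4 + (-10 - 5/(1 + M)) = -6 - 5/(1 + M))
j(4, 10)*Z(-12) = 4*((-11 - 6*(-12))/(1 - 12)) = 4*((-11 + 72)/(-11)) = 4*(-1/11*61) = 4*(-61/11) = -244/11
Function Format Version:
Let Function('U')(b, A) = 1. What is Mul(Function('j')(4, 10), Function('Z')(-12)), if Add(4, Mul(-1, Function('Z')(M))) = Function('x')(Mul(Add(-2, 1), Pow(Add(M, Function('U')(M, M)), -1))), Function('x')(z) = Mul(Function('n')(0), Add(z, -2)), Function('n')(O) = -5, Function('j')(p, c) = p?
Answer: Rational(-244, 11) ≈ -22.182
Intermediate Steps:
Function('x')(z) = Add(10, Mul(-5, z)) (Function('x')(z) = Mul(-5, Add(z, -2)) = Mul(-5, Add(-2, z)) = Add(10, Mul(-5, z)))
Function('Z')(M) = Add(-6, Mul(-5, Pow(Add(1, M), -1))) (Function('Z')(M) = Add(4, Mul(-1, Add(10, Mul(-5, Mul(Add(-2, 1), Pow(Add(M, 1), -1)))))) = Add(4, Mul(-1, Add(10, Mul(-5, Mul(-1, Pow(Add(1, M), -1)))))) = Add(4, Mul(-1, Add(10, Mul(5, Pow(Add(1, M), -1))))) = Add(4, Add(-10, Mul(-5, Pow(Add(1, M), -1)))) = Add(-6, Mul(-5, Pow(Add(1, M), -1))))
Mul(Function('j')(4, 10), Function('Z')(-12)) = Mul(4, Mul(Pow(Add(1, -12), -1), Add(-11, Mul(-6, -12)))) = Mul(4, Mul(Pow(-11, -1), Add(-11, 72))) = Mul(4, Mul(Rational(-1, 11), 61)) = Mul(4, Rational(-61, 11)) = Rational(-244, 11)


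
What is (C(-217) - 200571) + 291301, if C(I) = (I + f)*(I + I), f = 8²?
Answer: 157132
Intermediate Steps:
f = 64
C(I) = 2*I*(64 + I) (C(I) = (I + 64)*(I + I) = (64 + I)*(2*I) = 2*I*(64 + I))
(C(-217) - 200571) + 291301 = (2*(-217)*(64 - 217) - 200571) + 291301 = (2*(-217)*(-153) - 200571) + 291301 = (66402 - 200571) + 291301 = -134169 + 291301 = 157132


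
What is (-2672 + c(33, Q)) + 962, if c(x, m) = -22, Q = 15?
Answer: -1732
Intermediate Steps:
(-2672 + c(33, Q)) + 962 = (-2672 - 22) + 962 = -2694 + 962 = -1732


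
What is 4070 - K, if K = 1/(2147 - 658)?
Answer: 6060229/1489 ≈ 4070.0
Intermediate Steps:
K = 1/1489 ≈ 0.00067159
4070 - K = 4070 - 1*1/1489 = 4070 - 1/1489 = 6060229/1489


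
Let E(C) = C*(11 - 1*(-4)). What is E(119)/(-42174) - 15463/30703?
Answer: -235647139/431622774 ≈ -0.54596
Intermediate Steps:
E(C) = 15*C (E(C) = C*(11 + 4) = C*15 = 15*C)
E(119)/(-42174) - 15463/30703 = (15*119)/(-42174) - 15463/30703 = 1785*(-1/42174) - 15463*1/30703 = -595/14058 - 15463/30703 = -235647139/431622774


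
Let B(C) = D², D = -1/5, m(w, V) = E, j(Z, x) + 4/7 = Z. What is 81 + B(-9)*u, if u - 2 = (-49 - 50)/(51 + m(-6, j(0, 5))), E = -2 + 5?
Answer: 12151/150 ≈ 81.007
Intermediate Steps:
j(Z, x) = -4/7 + Z
E = 3
m(w, V) = 3
D = -⅕ (D = -1*⅕ = -⅕ ≈ -0.20000)
B(C) = 1/25 (B(C) = (-⅕)² = 1/25)
u = ⅙ (u = 2 + (-49 - 50)/(51 + 3) = 2 - 99/54 = 2 - 99*1/54 = 2 - 11/6 = ⅙ ≈ 0.16667)
81 + B(-9)*u = 81 + (1/25)*(⅙) = 81 + 1/150 = 12151/150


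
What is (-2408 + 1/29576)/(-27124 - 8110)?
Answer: 71219007/1042080784 ≈ 0.068343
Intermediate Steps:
(-2408 + 1/29576)/(-27124 - 8110) = (-2408 + 1/29576)/(-35234) = -71219007/29576*(-1/35234) = 71219007/1042080784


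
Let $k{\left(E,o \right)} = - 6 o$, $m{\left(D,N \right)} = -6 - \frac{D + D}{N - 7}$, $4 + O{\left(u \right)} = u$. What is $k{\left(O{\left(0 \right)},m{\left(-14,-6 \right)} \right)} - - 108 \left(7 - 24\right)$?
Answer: $- \frac{23232}{13} \approx -1787.1$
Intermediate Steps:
$O{\left(u \right)} = -4 + u$
$m{\left(D,N \right)} = -6 - \frac{2 D}{-7 + N}$
$k{\left(O{\left(0 \right)},m{\left(-14,-6 \right)} \right)} - - 108 \left(7 - 24\right) = - 6 \frac{2 \left(21 - -14 - -18\right)}{-7 - 6} - - 108 \left(7 - 24\right) = - 6 \frac{2 \left(21 + 14 + 18\right)}{-13} - \left(-108\right) \left(-17\right) = - 6 \cdot 2 \left(- \frac{1}{13}\right) 53 - 1836 = \left(-6\right) \left(- \frac{106}{13}\right) - 1836 = \frac{636}{13} - 1836 = - \frac{23232}{13}$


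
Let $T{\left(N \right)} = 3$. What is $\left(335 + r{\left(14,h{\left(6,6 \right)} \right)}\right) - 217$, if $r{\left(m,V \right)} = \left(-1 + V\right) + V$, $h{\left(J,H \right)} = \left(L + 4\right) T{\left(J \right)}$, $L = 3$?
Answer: $159$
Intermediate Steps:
$h{\left(J,H \right)} = 21$ ($h{\left(J,H \right)} = \left(3 + 4\right) 3 = 7 \cdot 3 = 21$)
$r{\left(m,V \right)} = -1 + 2 V$
$\left(335 + r{\left(14,h{\left(6,6 \right)} \right)}\right) - 217 = \left(335 + \left(-1 + 2 \cdot 21\right)\right) - 217 = \left(335 + \left(-1 + 42\right)\right) - 217 = \left(335 + 41\right) - 217 = 376 - 217 = 159$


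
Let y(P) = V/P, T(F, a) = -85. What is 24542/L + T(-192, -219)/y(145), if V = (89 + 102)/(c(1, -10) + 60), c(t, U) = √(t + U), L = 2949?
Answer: -2176097978/563259 - 36975*I/191 ≈ -3863.4 - 193.59*I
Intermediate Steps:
c(t, U) = √(U + t)
V = 191*(60 - 3*I)/3609 (V = (89 + 102)/(√(-10 + 1) + 60) = 191/(√(-9) + 60) = 191/(3*I + 60) = 191/(60 + 3*I) = 191*((60 - 3*I)/3609) = 191*(60 - 3*I)/3609 ≈ 3.1754 - 0.15877*I)
y(P) = (3820/1203 - 191*I/1203)/P
24542/L + T(-192, -219)/y(145) = 24542/2949 - (739500/191 + 36975*I/191) = 24542*(1/2949) - (739500/191 + 36975*I/191) = 24542/2949 - 85*75879225*(764/34887 + 191*I/174435)/36481 = 24542/2949 - 6449734125*(764/34887 + 191*I/174435)/36481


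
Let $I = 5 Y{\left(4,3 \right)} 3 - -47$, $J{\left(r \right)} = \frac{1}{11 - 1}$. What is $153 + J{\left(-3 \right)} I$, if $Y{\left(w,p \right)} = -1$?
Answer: $\frac{781}{5} \approx 156.2$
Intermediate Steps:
$J{\left(r \right)} = \frac{1}{10}$
$I = 32$ ($I = 5 \left(-1\right) 3 - -47 = \left(-5\right) 3 + 47 = -15 + 47 = 32$)
$153 + J{\left(-3 \right)} I = 153 + \frac{1}{10} \cdot 32 = 153 + \frac{16}{5} = \frac{781}{5}$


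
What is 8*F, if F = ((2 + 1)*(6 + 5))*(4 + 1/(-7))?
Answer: 7128/7 ≈ 1018.3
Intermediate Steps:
F = 891/7 (F = (3*11)*(4 - ⅐) = 33*(27/7) = 891/7 ≈ 127.29)
8*F = 8*(891/7) = 7128/7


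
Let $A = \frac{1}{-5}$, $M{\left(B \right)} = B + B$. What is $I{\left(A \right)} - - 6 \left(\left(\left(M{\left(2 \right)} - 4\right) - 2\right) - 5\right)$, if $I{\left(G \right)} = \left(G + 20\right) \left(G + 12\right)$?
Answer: $\frac{4791}{25} \approx 191.64$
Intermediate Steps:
$M{\left(B \right)} = 2 B$
$A = - \frac{1}{5} \approx -0.2$
$I{\left(G \right)} = \left(12 + G\right) \left(20 + G\right)$ ($I{\left(G \right)} = \left(20 + G\right) \left(12 + G\right) = \left(12 + G\right) \left(20 + G\right)$)
$I{\left(A \right)} - - 6 \left(\left(\left(M{\left(2 \right)} - 4\right) - 2\right) - 5\right) = \left(240 + \left(- \frac{1}{5}\right)^{2} + 32 \left(- \frac{1}{5}\right)\right) - - 6 \left(\left(\left(2 \cdot 2 - 4\right) - 2\right) - 5\right) = \left(240 + \frac{1}{25} - \frac{32}{5}\right) - - 6 \left(\left(\left(4 - 4\right) - 2\right) - 5\right) = \frac{5841}{25} - - 6 \left(\left(0 - 2\right) - 5\right) = \frac{5841}{25} - - 6 \left(-2 - 5\right) = \frac{5841}{25} - \left(-6\right) \left(-7\right) = \frac{5841}{25} - 42 = \frac{4791}{25}$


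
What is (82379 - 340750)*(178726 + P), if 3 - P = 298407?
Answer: 30921324538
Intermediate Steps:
P = -298404 (P = 3 - 1*298407 = 3 - 298407 = -298404)
(82379 - 340750)*(178726 + P) = (82379 - 340750)*(178726 - 298404) = -258371*(-119678) = 30921324538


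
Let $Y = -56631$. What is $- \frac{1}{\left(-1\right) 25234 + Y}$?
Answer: $\frac{1}{81865} \approx 1.2215 \cdot 10^{-5}$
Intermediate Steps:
$- \frac{1}{\left(-1\right) 25234 + Y} = - \frac{1}{\left(-1\right) 25234 - 56631} = - \frac{1}{-25234 - 56631} = - \frac{1}{-81865} = \left(-1\right) \left(- \frac{1}{81865}\right) = \frac{1}{81865}$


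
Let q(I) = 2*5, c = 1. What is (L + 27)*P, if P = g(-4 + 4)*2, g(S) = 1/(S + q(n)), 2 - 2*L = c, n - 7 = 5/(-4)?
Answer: 11/2 ≈ 5.5000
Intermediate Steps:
n = 23/4 (n = 7 + 5/(-4) = 7 + 5*(-1/4) = 7 - 5/4 = 23/4 ≈ 5.7500)
q(I) = 10
L = 1/2 (L = 1 - 1/2*1 = 1 - 1/2 = 1/2 ≈ 0.50000)
g(S) = 1/(10 + S) (g(S) = 1/(S + 10) = 1/(10 + S))
P = 1/5 (P = 2/(10 + (-4 + 4)) = 2/(10 + 0) = 2/10 = (1/10)*2 = 1/5 ≈ 0.20000)
(L + 27)*P = (1/2 + 27)*(1/5) = (55/2)*(1/5) = 11/2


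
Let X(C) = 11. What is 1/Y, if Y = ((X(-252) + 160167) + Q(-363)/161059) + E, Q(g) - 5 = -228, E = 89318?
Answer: 161059/40183576041 ≈ 4.0081e-6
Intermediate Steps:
Q(g) = -223 (Q(g) = 5 - 228 = -223)
Y = 40183576041/161059 (Y = ((11 + 160167) - 223/161059) + 89318 = (160178 - 223*1/161059) + 89318 = (160178 - 223/161059) + 89318 = 25798108279/161059 + 89318 = 40183576041/161059 ≈ 2.4950e+5)
1/Y = 1/(40183576041/161059) = 161059/40183576041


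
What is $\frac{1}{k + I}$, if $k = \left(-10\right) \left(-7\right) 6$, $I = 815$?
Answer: $\frac{1}{1235} \approx 0.00080972$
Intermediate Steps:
$k = 420$ ($k = 70 \cdot 6 = 420$)
$\frac{1}{k + I} = \frac{1}{420 + 815} = \frac{1}{1235}$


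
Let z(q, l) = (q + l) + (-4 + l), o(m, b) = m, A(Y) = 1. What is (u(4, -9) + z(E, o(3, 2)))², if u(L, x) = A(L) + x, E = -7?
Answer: 169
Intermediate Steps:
u(L, x) = 1 + x
z(q, l) = -4 + q + 2*l (z(q, l) = (l + q) + (-4 + l) = -4 + q + 2*l)
(u(4, -9) + z(E, o(3, 2)))² = ((1 - 9) + (-4 - 7 + 2*3))² = (-8 + (-4 - 7 + 6))² = (-8 - 5)² = (-13)² = 169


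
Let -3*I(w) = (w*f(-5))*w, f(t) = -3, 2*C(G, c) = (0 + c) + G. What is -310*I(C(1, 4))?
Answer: -3875/2 ≈ -1937.5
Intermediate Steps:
C(G, c) = G/2 + c/2 (C(G, c) = ((0 + c) + G)/2 = (c + G)/2 = (G + c)/2 = G/2 + c/2)
I(w) = w² (I(w) = -w*(-3)*w/3 = -(-3*w)*w/3 = -(-1)*w² = w²)
-310*I(C(1, 4)) = -310*((½)*1 + (½)*4)² = -310*(½ + 2)² = -310*(5/2)² = -310*25/4 = -3875/2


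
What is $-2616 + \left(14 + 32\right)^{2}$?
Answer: $-500$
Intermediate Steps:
$-2616 + \left(14 + 32\right)^{2} = -2616 + 46^{2} = -2616 + 2116 = -500$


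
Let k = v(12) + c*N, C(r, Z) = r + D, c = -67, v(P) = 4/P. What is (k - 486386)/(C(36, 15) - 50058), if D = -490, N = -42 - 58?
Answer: 1439057/151536 ≈ 9.4965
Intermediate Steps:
N = -100
C(r, Z) = -490 + r (C(r, Z) = r - 490 = -490 + r)
k = 20101/3 (k = 4/12 - 67*(-100) = 4*(1/12) + 6700 = 1/3 + 6700 = 20101/3 ≈ 6700.3)
(k - 486386)/(C(36, 15) - 50058) = (20101/3 - 486386)/((-490 + 36) - 50058) = -1439057/(3*(-454 - 50058)) = -1439057/3/(-50512) = -1439057/3*(-1/50512) = 1439057/151536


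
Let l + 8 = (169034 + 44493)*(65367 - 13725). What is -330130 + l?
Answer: 11026631196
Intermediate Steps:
l = 11026961326 (l = -8 + (169034 + 44493)*(65367 - 13725) = -8 + 213527*51642 = -8 + 11026961334 = 11026961326)
-330130 + l = -330130 + 11026961326 = 11026631196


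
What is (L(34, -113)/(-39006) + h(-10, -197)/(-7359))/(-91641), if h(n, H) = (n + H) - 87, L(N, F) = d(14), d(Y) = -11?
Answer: -349961/797124392658 ≈ -4.3903e-7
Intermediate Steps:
L(N, F) = -11
h(n, H) = -87 + H + n (h(n, H) = (H + n) - 87 = -87 + H + n)
(L(34, -113)/(-39006) + h(-10, -197)/(-7359))/(-91641) = (-11/(-39006) + (-87 - 197 - 10)/(-7359))/(-91641) = (-11*(-1/39006) - 294*(-1/7359))*(-1/91641) = (1/3546 + 98/2453)*(-1/91641) = (349961/8698338)*(-1/91641) = -349961/797124392658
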